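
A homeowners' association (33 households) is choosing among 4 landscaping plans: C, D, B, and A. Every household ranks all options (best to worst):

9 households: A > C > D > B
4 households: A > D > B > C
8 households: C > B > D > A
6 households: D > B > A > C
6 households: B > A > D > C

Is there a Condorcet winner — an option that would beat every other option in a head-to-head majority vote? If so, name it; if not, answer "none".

none

Checking pairwise contests:
A beats C 25–8.
C beats D 17–16.
C beats B 17–16.
B beats A 20–13.
Every option loses at least one head-to-head, so there is no Condorcet winner.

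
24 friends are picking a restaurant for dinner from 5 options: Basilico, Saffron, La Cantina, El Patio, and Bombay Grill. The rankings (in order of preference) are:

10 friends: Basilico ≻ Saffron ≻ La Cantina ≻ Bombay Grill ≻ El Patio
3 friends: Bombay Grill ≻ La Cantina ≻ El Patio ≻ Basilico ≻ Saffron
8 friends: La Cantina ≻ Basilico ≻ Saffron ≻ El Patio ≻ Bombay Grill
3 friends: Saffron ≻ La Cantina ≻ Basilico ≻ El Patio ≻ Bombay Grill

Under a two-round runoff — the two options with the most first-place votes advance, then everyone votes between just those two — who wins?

La Cantina

Round 1 first-place votes: Basilico 10, Saffron 3, La Cantina 8, El Patio 0, Bombay Grill 3.
Basilico and La Cantina advance.
Runoff: Basilico is preferred to La Cantina by 10 voters; La Cantina by 14.
La Cantina wins the runoff.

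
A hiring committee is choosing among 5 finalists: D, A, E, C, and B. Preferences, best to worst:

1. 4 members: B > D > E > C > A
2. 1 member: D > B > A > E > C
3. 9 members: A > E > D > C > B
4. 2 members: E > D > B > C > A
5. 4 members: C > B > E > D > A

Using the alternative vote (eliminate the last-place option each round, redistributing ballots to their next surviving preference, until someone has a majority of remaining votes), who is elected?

Round 1: D 1, A 9, E 2, C 4, B 4. Eliminate D.
Round 2: A 9, E 2, C 4, B 5. Eliminate E.
Round 3: A 9, C 4, B 7. Eliminate C.
Round 4: A 9, B 11. B has a majority.

B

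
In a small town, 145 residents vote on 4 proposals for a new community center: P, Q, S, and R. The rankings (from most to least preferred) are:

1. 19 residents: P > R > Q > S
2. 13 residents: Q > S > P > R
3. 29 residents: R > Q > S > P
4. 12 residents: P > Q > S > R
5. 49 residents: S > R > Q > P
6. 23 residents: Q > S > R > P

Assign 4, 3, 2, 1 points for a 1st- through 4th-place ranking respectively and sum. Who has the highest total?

S

P: 19·4 + 13·2 + 29·1 + 12·4 + 49·1 + 23·1 = 251
Q: 19·2 + 13·4 + 29·3 + 12·3 + 49·2 + 23·4 = 403
S: 19·1 + 13·3 + 29·2 + 12·2 + 49·4 + 23·3 = 405
R: 19·3 + 13·1 + 29·4 + 12·1 + 49·3 + 23·2 = 391
S has the highest Borda score (405).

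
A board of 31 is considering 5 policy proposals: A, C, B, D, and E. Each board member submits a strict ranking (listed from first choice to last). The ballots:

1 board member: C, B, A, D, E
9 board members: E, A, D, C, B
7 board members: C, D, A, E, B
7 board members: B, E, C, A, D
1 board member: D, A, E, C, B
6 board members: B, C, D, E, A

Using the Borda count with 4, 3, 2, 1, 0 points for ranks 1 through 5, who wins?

A: 1·2 + 9·3 + 7·2 + 7·1 + 1·3 + 6·0 = 53
C: 1·4 + 9·1 + 7·4 + 7·2 + 1·1 + 6·3 = 74
B: 1·3 + 9·0 + 7·0 + 7·4 + 1·0 + 6·4 = 55
D: 1·1 + 9·2 + 7·3 + 7·0 + 1·4 + 6·2 = 56
E: 1·0 + 9·4 + 7·1 + 7·3 + 1·2 + 6·1 = 72
C has the highest Borda score (74).

C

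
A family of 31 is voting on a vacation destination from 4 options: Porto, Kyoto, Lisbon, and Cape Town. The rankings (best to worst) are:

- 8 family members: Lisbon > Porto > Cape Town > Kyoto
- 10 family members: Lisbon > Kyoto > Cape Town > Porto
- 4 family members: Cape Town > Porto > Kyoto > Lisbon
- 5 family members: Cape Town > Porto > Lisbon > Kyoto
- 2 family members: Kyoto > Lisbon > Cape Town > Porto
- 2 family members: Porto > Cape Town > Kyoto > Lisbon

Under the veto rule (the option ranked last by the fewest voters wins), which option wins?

Cape Town

Last-place votes: Porto 12, Kyoto 13, Lisbon 6, Cape Town 0.
Cape Town is ranked last by the fewest voters, so Cape Town wins.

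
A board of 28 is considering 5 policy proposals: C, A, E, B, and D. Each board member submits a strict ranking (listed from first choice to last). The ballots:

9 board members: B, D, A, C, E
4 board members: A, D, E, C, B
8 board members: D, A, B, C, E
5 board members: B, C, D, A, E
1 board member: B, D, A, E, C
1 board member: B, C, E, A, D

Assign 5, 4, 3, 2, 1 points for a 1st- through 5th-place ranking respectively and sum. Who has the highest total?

C: 9·2 + 4·2 + 8·2 + 5·4 + 1·1 + 1·4 = 67
A: 9·3 + 4·5 + 8·4 + 5·2 + 1·3 + 1·2 = 94
E: 9·1 + 4·3 + 8·1 + 5·1 + 1·2 + 1·3 = 39
B: 9·5 + 4·1 + 8·3 + 5·5 + 1·5 + 1·5 = 108
D: 9·4 + 4·4 + 8·5 + 5·3 + 1·4 + 1·1 = 112
D has the highest Borda score (112).

D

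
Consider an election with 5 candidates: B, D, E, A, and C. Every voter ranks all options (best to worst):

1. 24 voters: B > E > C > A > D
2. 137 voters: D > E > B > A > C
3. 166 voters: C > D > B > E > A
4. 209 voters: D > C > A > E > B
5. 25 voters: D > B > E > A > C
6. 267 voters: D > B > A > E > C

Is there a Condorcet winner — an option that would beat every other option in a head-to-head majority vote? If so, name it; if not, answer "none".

D vs B: 804–24 for D.
D vs E: 804–24 for D.
D vs A: 804–24 for D.
D vs C: 638–190 for D.
D beats every other option head-to-head.

D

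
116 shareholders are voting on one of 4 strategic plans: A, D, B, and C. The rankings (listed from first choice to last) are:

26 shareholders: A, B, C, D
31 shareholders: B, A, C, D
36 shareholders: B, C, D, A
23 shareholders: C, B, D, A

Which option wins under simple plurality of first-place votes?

B

First-place votes: A 26, D 0, B 67, C 23.
B has the most first-place votes.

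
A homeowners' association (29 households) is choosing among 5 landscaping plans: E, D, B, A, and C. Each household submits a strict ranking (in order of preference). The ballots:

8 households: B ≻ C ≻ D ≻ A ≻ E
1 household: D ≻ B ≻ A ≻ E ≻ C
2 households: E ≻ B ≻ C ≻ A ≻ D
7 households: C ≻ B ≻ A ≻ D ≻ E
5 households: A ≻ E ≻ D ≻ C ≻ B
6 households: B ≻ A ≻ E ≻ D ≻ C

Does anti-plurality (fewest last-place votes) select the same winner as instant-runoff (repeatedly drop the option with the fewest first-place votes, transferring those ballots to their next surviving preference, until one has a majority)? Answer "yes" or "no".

no

Anti-plurality — last-place votes: E 15, D 2, B 5, A 0, C 7. Winner: A.
Instant-runoff — R1 E 2, D 1, B 14, A 5, C 7 (D out); R2 E 2, B 15, A 5, C 7 (B winner). Winner: B.
The two methods disagree.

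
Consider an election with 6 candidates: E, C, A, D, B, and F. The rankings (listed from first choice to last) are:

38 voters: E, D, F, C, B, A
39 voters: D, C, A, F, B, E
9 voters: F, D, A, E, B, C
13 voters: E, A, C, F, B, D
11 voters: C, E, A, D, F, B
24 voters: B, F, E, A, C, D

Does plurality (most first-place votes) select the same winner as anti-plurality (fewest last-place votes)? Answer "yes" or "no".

no

Plurality — first-place votes: E 51, C 11, A 0, D 39, B 24, F 9. Winner: E.
Anti-plurality — last-place votes: E 39, C 9, A 38, D 37, B 11, F 0. Winner: F.
The two methods disagree.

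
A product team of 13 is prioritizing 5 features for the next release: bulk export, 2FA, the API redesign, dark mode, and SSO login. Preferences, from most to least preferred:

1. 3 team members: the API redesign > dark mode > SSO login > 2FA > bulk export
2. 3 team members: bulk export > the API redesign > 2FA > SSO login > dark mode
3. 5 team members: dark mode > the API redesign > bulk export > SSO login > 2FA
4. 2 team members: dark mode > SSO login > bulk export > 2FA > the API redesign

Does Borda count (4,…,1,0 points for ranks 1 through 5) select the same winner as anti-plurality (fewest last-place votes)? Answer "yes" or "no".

Borda — scores: bulk export 26, 2FA 11, the API redesign 36, dark mode 37, SSO login 20. Winner: dark mode.
Anti-plurality — last-place votes: bulk export 3, 2FA 5, the API redesign 2, dark mode 3, SSO login 0. Winner: SSO login.
The two methods disagree.

no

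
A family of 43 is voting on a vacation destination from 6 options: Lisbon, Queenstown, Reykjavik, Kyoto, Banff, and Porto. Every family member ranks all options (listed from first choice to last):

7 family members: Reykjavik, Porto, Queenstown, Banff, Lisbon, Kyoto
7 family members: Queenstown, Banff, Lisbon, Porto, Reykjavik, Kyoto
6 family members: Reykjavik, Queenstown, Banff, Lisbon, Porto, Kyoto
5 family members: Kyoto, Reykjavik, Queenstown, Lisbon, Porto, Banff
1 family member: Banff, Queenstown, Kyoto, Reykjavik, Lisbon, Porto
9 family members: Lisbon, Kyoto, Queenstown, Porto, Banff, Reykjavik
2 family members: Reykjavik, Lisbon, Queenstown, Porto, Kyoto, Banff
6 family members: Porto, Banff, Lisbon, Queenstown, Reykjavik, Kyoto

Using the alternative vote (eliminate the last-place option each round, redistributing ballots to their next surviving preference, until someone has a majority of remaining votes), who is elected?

Round 1: Lisbon 9, Queenstown 7, Reykjavik 15, Kyoto 5, Banff 1, Porto 6. Eliminate Banff.
Round 2: Lisbon 9, Queenstown 8, Reykjavik 15, Kyoto 5, Porto 6. Eliminate Kyoto.
Round 3: Lisbon 9, Queenstown 8, Reykjavik 20, Porto 6. Eliminate Porto.
Round 4: Lisbon 15, Queenstown 8, Reykjavik 20. Eliminate Queenstown.
Round 5: Lisbon 22, Reykjavik 21. Lisbon has a majority.

Lisbon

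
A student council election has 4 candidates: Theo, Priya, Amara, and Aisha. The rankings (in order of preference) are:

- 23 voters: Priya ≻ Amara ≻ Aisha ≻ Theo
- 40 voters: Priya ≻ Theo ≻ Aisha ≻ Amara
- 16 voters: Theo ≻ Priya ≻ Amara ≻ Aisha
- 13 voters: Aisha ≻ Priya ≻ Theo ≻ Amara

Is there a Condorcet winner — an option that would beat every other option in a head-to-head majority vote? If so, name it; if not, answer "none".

Priya vs Theo: 76–16 for Priya.
Priya vs Amara: 92–0 for Priya.
Priya vs Aisha: 79–13 for Priya.
Priya beats every other option head-to-head.

Priya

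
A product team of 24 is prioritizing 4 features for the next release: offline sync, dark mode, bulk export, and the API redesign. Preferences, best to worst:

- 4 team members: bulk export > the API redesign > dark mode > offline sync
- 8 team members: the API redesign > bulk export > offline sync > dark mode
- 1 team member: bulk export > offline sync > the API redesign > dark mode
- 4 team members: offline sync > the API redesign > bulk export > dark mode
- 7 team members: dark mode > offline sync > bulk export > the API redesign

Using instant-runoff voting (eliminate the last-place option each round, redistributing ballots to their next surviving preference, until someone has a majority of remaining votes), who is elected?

Round 1: offline sync 4, dark mode 7, bulk export 5, the API redesign 8. Eliminate offline sync.
Round 2: dark mode 7, bulk export 5, the API redesign 12. Eliminate bulk export.
Round 3: dark mode 7, the API redesign 17. The API redesign has a majority.

the API redesign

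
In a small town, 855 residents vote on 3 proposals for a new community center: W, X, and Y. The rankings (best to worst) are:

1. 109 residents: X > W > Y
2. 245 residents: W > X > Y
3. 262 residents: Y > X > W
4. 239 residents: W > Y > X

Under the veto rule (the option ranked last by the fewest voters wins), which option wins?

Last-place votes: W 262, X 239, Y 354.
X is ranked last by the fewest voters, so X wins.

X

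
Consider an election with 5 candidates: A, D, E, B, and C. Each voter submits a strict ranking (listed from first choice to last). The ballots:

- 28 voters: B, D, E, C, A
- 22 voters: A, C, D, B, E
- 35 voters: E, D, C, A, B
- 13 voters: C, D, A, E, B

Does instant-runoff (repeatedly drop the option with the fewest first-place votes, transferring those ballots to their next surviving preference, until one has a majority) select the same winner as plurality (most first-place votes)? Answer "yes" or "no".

Instant-runoff — R1 A 22, D 0, E 35, B 28, C 13 (D out); R2 A 22, E 35, B 28, C 13 (C out); R3 A 35, E 35, B 28 (B out); R4 A 35, E 63 (E winner). Winner: E.
Plurality — first-place votes: A 22, D 0, E 35, B 28, C 13. Winner: E.
The two methods agree.

yes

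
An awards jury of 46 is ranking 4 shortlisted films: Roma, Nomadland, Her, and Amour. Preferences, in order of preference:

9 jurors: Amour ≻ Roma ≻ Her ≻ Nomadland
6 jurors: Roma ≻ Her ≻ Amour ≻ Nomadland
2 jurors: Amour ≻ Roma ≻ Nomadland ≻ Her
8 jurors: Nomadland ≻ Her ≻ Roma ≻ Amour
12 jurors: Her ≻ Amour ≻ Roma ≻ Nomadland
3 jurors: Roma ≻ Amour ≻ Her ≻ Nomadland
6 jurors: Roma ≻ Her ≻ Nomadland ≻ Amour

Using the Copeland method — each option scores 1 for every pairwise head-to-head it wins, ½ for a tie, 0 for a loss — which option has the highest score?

Roma

Roma: beats Nomadland and Her; ties Amour → score 2.5.
Nomadland: loses to Roma, Her, and Amour → score 0.
Her: beats Nomadland and Amour; loses to Roma → score 2.
Amour: beats Nomadland; ties Roma; loses to Her → score 1.5.
Roma has the best pairwise record.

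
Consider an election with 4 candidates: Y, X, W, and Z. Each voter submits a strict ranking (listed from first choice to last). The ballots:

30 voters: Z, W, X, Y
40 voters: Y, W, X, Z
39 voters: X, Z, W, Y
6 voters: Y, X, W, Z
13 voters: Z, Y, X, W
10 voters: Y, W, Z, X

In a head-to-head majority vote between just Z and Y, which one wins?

Voters preferring Z to Y: 82; preferring Y to Z: 56.
Z wins the head-to-head.

Z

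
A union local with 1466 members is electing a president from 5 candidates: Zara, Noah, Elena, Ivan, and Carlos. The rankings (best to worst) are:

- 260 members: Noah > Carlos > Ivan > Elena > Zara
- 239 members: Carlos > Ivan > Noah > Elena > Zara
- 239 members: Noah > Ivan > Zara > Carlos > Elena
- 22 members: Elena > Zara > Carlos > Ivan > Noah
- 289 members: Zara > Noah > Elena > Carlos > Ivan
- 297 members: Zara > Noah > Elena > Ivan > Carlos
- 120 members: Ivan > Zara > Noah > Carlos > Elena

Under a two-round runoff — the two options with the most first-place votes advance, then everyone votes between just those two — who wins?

Round 1 first-place votes: Zara 586, Noah 499, Elena 22, Ivan 120, Carlos 239.
Zara and Noah advance.
Runoff: Zara is preferred to Noah by 728 voters; Noah by 738.
Noah wins the runoff.

Noah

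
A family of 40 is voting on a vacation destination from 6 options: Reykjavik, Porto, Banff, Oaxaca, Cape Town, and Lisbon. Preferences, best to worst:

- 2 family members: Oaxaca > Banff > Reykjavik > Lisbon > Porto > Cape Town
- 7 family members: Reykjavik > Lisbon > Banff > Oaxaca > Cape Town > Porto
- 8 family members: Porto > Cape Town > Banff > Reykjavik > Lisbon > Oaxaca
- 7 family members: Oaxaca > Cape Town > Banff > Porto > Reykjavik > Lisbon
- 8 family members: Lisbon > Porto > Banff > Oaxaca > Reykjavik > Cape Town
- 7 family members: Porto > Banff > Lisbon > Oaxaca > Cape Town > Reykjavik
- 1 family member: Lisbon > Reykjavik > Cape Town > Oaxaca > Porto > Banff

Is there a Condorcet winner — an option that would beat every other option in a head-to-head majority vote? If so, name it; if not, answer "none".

Porto

Porto vs Reykjavik: 30–10 for Porto.
Porto vs Banff: 24–16 for Porto.
Porto vs Oaxaca: 23–17 for Porto.
Porto vs Cape Town: 25–15 for Porto.
Porto vs Lisbon: 22–18 for Porto.
Porto beats every other option head-to-head.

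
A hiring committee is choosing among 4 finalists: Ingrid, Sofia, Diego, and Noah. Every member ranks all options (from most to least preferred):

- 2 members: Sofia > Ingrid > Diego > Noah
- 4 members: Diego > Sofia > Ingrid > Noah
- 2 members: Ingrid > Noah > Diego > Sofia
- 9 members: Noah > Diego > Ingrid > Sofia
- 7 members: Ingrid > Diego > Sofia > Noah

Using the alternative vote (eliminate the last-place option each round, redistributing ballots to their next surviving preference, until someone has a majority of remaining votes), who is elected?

Round 1: Ingrid 9, Sofia 2, Diego 4, Noah 9. Eliminate Sofia.
Round 2: Ingrid 11, Diego 4, Noah 9. Eliminate Diego.
Round 3: Ingrid 15, Noah 9. Ingrid has a majority.

Ingrid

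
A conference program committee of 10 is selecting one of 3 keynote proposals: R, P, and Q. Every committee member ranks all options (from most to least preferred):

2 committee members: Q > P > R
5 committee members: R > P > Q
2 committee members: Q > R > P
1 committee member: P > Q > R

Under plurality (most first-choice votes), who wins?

R

First-place votes: R 5, P 1, Q 4.
R has the most first-place votes.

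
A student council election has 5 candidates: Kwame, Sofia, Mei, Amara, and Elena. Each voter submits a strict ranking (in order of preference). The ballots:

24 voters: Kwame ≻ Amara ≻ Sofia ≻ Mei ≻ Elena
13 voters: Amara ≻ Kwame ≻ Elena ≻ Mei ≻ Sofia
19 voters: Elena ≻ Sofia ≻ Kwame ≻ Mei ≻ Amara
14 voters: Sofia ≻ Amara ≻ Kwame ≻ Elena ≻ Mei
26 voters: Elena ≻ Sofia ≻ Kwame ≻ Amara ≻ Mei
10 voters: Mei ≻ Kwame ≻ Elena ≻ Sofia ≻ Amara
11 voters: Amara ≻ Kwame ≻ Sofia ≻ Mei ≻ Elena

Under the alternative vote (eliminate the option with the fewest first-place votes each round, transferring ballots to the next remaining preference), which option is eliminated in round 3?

Round 1: Kwame 24, Sofia 14, Mei 10, Amara 24, Elena 45. Eliminate Mei.
Round 2: Kwame 34, Sofia 14, Amara 24, Elena 45. Eliminate Sofia.
Round 3: Kwame 34, Amara 38, Elena 45. Eliminate Kwame.

Kwame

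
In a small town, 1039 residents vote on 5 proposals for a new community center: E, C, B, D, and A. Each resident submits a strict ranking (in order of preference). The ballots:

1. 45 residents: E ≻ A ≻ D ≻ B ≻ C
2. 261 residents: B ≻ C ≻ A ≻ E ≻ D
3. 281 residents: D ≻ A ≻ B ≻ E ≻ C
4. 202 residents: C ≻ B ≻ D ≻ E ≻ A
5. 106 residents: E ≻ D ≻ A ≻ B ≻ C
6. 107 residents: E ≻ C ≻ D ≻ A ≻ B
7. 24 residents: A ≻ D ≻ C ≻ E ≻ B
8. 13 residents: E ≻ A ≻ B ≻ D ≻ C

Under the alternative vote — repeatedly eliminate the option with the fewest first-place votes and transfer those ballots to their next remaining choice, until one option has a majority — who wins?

Round 1: E 271, C 202, B 261, D 281, A 24. Eliminate A.
Round 2: E 271, C 202, B 261, D 305. Eliminate C.
Round 3: E 271, B 463, D 305. Eliminate E.
Round 4: B 476, D 563. D has a majority.

D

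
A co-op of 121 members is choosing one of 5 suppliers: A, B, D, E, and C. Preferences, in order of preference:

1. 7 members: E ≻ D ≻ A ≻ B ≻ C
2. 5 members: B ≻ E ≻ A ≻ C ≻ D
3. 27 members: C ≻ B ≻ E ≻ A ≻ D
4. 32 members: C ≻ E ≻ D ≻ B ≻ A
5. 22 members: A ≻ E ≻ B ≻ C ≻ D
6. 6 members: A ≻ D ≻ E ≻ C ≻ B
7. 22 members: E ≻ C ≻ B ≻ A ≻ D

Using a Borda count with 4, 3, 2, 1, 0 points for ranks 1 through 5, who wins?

E

A: 7·2 + 5·2 + 27·1 + 32·0 + 22·4 + 6·4 + 22·1 = 185
B: 7·1 + 5·4 + 27·3 + 32·1 + 22·2 + 6·0 + 22·2 = 228
D: 7·3 + 5·0 + 27·0 + 32·2 + 22·0 + 6·3 + 22·0 = 103
E: 7·4 + 5·3 + 27·2 + 32·3 + 22·3 + 6·2 + 22·4 = 359
C: 7·0 + 5·1 + 27·4 + 32·4 + 22·1 + 6·1 + 22·3 = 335
E has the highest Borda score (359).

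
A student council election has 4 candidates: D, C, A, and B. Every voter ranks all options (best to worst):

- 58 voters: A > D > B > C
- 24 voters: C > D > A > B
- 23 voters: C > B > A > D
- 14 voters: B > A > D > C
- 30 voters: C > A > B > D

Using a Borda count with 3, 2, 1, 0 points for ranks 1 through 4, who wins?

D: 58·2 + 24·2 + 23·0 + 14·1 + 30·0 = 178
C: 58·0 + 24·3 + 23·3 + 14·0 + 30·3 = 231
A: 58·3 + 24·1 + 23·1 + 14·2 + 30·2 = 309
B: 58·1 + 24·0 + 23·2 + 14·3 + 30·1 = 176
A has the highest Borda score (309).

A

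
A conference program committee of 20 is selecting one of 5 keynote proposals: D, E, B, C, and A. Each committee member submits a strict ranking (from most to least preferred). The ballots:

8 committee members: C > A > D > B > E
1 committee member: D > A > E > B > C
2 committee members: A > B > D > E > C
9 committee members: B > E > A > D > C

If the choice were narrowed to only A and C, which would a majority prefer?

A

Voters preferring A to C: 12; preferring C to A: 8.
A wins the head-to-head.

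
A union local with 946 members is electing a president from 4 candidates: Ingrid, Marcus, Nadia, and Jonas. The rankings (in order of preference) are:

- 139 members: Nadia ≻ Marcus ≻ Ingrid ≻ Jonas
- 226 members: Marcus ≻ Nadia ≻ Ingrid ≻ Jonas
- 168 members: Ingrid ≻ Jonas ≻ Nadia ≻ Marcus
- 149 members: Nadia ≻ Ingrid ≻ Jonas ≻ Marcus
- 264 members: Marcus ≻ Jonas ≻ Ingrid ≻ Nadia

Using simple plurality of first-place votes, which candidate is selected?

First-place votes: Ingrid 168, Marcus 490, Nadia 288, Jonas 0.
Marcus has the most first-place votes.

Marcus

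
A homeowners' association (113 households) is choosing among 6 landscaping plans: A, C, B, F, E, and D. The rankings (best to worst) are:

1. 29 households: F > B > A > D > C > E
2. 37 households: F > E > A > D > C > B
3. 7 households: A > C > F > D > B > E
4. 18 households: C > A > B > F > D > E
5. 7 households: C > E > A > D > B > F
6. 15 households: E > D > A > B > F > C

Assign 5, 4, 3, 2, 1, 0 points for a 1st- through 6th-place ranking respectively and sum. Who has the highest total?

A: 29·3 + 37·3 + 7·5 + 18·4 + 7·3 + 15·3 = 371
C: 29·1 + 37·1 + 7·4 + 18·5 + 7·5 + 15·0 = 219
B: 29·4 + 37·0 + 7·1 + 18·3 + 7·1 + 15·2 = 214
F: 29·5 + 37·5 + 7·3 + 18·2 + 7·0 + 15·1 = 402
E: 29·0 + 37·4 + 7·0 + 18·0 + 7·4 + 15·5 = 251
D: 29·2 + 37·2 + 7·2 + 18·1 + 7·2 + 15·4 = 238
F has the highest Borda score (402).

F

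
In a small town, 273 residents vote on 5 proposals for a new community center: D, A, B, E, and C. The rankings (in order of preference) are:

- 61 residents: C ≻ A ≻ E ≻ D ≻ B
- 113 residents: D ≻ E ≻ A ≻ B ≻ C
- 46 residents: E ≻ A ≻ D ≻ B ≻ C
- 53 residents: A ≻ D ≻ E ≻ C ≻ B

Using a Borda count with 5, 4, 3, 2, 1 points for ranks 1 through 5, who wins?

D: 61·2 + 113·5 + 46·3 + 53·4 = 1037
A: 61·4 + 113·3 + 46·4 + 53·5 = 1032
B: 61·1 + 113·2 + 46·2 + 53·1 = 432
E: 61·3 + 113·4 + 46·5 + 53·3 = 1024
C: 61·5 + 113·1 + 46·1 + 53·2 = 570
D has the highest Borda score (1037).

D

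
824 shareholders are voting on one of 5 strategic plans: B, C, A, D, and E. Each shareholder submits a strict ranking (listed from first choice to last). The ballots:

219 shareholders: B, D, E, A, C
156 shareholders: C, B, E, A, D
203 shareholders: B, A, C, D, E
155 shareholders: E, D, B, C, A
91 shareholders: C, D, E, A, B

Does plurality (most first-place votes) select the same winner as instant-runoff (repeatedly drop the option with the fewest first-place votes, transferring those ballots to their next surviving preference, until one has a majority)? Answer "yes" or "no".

Plurality — first-place votes: B 422, C 247, A 0, D 0, E 155. Winner: B.
Instant-runoff — R1 B 422, C 247, A 0, D 0, E 155 (B winner). Winner: B.
The two methods agree.

yes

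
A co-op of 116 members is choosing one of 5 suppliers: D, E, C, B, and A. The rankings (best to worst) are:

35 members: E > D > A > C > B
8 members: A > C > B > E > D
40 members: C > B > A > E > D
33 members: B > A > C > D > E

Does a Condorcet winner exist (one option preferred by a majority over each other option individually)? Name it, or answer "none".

none

Checking pairwise contests:
E beats D 83–33.
C beats E 81–35.
A beats C 76–40.
C beats B 83–33.
B beats A 73–43.
Every option loses at least one head-to-head, so there is no Condorcet winner.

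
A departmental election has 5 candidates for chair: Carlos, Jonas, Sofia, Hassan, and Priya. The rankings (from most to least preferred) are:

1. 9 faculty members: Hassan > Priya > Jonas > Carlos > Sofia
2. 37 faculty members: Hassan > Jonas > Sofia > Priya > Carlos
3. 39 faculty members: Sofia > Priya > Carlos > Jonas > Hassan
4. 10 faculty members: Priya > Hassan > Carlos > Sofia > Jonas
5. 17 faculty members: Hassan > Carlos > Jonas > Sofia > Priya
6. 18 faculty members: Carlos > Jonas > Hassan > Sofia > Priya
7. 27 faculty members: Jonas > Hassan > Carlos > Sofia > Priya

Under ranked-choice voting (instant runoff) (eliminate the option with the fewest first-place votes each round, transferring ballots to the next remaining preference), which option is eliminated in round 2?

Round 1: Carlos 18, Jonas 27, Sofia 39, Hassan 63, Priya 10. Eliminate Priya.
Round 2: Carlos 18, Jonas 27, Sofia 39, Hassan 73. Eliminate Carlos.

Carlos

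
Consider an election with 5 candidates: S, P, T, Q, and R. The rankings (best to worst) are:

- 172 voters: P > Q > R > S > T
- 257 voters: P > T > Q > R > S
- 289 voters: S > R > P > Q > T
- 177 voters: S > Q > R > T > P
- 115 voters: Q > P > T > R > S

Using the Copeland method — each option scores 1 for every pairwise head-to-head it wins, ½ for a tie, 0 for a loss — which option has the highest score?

P

S: beats T; loses to P, Q, and R → score 1.
P: beats S, T, Q, and R → score 4.
T: loses to S, P, Q, and R → score 0.
Q: beats S, T, and R; loses to P → score 3.
R: beats S and T; loses to P and Q → score 2.
P has the best pairwise record.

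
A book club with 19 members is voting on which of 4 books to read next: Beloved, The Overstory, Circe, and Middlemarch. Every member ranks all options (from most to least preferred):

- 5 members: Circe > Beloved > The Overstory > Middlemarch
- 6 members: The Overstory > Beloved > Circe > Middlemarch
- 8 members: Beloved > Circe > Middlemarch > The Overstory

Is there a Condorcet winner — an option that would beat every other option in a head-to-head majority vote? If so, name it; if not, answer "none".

Beloved vs The Overstory: 13–6 for Beloved.
Beloved vs Circe: 14–5 for Beloved.
Beloved vs Middlemarch: 19–0 for Beloved.
Beloved beats every other option head-to-head.

Beloved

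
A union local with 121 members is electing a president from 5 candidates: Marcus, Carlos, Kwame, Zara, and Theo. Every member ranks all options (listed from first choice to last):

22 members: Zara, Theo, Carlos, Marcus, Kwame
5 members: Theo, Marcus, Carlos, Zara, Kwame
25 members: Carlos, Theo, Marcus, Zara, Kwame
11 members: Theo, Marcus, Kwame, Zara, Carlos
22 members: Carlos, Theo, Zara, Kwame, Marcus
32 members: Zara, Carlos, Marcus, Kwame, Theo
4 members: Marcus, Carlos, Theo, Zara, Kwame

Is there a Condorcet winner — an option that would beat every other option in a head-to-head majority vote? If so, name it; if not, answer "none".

none

Checking pairwise contests:
Carlos beats Marcus 101–20.
Zara beats Carlos 65–56.
Marcus beats Kwame 99–22.
Theo beats Zara 67–54.
Carlos beats Theo 83–38.
Every option loses at least one head-to-head, so there is no Condorcet winner.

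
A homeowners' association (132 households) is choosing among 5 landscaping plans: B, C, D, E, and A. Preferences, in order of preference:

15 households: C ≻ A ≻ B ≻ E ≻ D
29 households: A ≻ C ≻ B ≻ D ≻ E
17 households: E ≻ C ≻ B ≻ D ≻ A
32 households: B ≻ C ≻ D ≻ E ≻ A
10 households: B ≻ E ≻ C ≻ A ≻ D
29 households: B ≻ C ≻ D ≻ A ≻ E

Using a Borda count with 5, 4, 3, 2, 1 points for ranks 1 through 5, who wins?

B

B: 15·3 + 29·3 + 17·3 + 32·5 + 10·5 + 29·5 = 538
C: 15·5 + 29·4 + 17·4 + 32·4 + 10·3 + 29·4 = 533
D: 15·1 + 29·2 + 17·2 + 32·3 + 10·1 + 29·3 = 300
E: 15·2 + 29·1 + 17·5 + 32·2 + 10·4 + 29·1 = 277
A: 15·4 + 29·5 + 17·1 + 32·1 + 10·2 + 29·2 = 332
B has the highest Borda score (538).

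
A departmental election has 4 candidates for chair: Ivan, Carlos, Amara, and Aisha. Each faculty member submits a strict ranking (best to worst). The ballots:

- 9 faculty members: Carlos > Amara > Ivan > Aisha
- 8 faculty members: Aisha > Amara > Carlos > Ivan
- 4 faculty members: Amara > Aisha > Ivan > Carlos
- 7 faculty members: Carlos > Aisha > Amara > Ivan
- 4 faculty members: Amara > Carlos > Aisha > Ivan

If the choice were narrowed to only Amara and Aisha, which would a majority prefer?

Voters preferring Amara to Aisha: 17; preferring Aisha to Amara: 15.
Amara wins the head-to-head.

Amara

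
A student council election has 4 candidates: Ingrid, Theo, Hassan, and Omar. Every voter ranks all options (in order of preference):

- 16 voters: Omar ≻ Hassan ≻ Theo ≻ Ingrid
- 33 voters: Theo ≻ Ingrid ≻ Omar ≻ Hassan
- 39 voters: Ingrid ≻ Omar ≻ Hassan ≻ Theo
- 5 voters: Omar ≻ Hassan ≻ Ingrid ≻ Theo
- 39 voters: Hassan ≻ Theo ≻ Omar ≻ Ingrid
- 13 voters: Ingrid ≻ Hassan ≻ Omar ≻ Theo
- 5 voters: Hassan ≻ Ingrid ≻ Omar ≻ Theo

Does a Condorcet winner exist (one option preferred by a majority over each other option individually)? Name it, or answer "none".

none

Checking pairwise contests:
Theo beats Ingrid 88–62.
Hassan beats Theo 117–33.
Ingrid beats Hassan 85–65.
Ingrid beats Omar 90–60.
Every option loses at least one head-to-head, so there is no Condorcet winner.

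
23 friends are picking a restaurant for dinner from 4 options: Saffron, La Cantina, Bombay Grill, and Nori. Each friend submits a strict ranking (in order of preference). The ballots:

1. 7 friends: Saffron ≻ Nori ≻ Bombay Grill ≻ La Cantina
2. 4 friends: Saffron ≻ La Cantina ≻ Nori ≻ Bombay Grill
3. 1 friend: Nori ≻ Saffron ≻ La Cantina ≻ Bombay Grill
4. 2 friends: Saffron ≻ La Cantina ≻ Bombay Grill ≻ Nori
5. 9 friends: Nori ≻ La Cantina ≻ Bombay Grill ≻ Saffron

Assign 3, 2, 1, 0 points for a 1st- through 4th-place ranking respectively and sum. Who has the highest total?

Nori

Saffron: 7·3 + 4·3 + 1·2 + 2·3 + 9·0 = 41
La Cantina: 7·0 + 4·2 + 1·1 + 2·2 + 9·2 = 31
Bombay Grill: 7·1 + 4·0 + 1·0 + 2·1 + 9·1 = 18
Nori: 7·2 + 4·1 + 1·3 + 2·0 + 9·3 = 48
Nori has the highest Borda score (48).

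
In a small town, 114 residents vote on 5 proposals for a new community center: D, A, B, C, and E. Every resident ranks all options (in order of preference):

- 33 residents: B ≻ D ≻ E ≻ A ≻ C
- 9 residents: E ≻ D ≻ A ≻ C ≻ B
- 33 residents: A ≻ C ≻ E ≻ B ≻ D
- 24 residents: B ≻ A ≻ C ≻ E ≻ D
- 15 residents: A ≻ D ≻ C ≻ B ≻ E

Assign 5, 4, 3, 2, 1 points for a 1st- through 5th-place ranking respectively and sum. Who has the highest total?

A

D: 33·4 + 9·4 + 33·1 + 24·1 + 15·4 = 285
A: 33·2 + 9·3 + 33·5 + 24·4 + 15·5 = 429
B: 33·5 + 9·1 + 33·2 + 24·5 + 15·2 = 390
C: 33·1 + 9·2 + 33·4 + 24·3 + 15·3 = 300
E: 33·3 + 9·5 + 33·3 + 24·2 + 15·1 = 306
A has the highest Borda score (429).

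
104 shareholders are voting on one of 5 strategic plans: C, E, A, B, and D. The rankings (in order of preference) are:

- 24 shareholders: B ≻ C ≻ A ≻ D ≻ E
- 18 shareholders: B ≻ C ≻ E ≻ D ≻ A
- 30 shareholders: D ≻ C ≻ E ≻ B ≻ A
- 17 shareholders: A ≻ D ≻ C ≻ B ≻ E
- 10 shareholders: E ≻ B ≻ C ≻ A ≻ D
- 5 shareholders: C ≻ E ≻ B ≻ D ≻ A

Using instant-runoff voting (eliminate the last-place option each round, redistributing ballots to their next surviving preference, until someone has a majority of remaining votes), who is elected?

B

Round 1: C 5, E 10, A 17, B 42, D 30. Eliminate C.
Round 2: E 15, A 17, B 42, D 30. Eliminate E.
Round 3: A 17, B 57, D 30. B has a majority.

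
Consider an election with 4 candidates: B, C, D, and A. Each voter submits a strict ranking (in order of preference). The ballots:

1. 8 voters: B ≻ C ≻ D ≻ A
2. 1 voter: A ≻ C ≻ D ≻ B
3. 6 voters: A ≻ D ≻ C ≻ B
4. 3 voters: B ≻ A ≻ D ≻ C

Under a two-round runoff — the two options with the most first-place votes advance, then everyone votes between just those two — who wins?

B

Round 1 first-place votes: B 11, C 0, D 0, A 7.
B and A advance.
Runoff: B is preferred to A by 11 voters; A by 7.
B wins the runoff.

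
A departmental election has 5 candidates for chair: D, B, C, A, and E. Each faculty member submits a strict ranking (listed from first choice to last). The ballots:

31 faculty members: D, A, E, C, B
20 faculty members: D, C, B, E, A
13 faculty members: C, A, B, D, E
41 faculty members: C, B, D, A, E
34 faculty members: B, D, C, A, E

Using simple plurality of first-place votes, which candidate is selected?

C

First-place votes: D 51, B 34, C 54, A 0, E 0.
C has the most first-place votes.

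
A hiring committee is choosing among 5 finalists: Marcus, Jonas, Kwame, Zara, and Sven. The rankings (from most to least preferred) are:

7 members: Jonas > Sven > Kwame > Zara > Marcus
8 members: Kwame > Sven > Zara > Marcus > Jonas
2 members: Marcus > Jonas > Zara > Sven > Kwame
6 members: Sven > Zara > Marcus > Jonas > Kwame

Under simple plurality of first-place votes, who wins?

Kwame

First-place votes: Marcus 2, Jonas 7, Kwame 8, Zara 0, Sven 6.
Kwame has the most first-place votes.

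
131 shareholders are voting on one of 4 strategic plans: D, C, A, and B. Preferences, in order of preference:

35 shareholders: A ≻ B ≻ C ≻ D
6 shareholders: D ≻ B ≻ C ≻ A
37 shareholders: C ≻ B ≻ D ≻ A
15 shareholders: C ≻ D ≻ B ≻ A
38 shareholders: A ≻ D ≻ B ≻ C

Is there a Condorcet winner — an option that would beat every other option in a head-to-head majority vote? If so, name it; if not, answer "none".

A

A vs D: 73–58 for A.
A vs C: 73–58 for A.
A vs B: 73–58 for A.
A beats every other option head-to-head.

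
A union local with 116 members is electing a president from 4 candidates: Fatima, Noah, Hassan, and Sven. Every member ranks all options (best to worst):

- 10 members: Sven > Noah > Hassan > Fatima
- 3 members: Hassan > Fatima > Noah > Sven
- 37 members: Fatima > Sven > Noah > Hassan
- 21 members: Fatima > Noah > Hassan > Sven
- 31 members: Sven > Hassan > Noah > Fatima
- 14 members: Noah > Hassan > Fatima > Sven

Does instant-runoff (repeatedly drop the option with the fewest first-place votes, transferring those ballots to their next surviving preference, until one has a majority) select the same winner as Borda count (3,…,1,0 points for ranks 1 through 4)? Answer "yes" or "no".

Instant-runoff — R1 Fatima 58, Noah 14, Hassan 3, Sven 41 (Hassan out); R2 Fatima 61, Noah 14, Sven 41 (Fatima winner). Winner: Fatima.
Borda — scores: Fatima 194, Noah 175, Hassan 130, Sven 197. Winner: Sven.
The two methods disagree.

no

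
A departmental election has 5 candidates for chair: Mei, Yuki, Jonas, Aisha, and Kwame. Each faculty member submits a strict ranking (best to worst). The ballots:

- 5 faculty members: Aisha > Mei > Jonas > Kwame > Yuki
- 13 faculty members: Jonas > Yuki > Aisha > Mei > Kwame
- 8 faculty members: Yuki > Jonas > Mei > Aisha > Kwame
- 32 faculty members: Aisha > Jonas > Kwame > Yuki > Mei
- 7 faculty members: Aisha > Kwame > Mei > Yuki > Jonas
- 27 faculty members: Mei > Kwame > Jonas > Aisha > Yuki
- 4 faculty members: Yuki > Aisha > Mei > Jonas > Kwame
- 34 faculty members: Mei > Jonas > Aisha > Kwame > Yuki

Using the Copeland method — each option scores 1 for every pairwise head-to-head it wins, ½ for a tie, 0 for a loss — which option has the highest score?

Mei

Mei: beats Yuki, Jonas, Aisha, and Kwame → score 4.
Yuki: loses to Mei, Jonas, Aisha, and Kwame → score 0.
Jonas: beats Yuki, Aisha, and Kwame; loses to Mei → score 3.
Aisha: beats Yuki and Kwame; loses to Mei and Jonas → score 2.
Kwame: beats Yuki; loses to Mei, Jonas, and Aisha → score 1.
Mei has the best pairwise record.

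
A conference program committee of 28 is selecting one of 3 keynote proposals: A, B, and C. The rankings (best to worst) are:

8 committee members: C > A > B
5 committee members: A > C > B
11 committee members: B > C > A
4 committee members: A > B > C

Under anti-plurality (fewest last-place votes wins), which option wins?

C

Last-place votes: A 11, B 13, C 4.
C is ranked last by the fewest voters, so C wins.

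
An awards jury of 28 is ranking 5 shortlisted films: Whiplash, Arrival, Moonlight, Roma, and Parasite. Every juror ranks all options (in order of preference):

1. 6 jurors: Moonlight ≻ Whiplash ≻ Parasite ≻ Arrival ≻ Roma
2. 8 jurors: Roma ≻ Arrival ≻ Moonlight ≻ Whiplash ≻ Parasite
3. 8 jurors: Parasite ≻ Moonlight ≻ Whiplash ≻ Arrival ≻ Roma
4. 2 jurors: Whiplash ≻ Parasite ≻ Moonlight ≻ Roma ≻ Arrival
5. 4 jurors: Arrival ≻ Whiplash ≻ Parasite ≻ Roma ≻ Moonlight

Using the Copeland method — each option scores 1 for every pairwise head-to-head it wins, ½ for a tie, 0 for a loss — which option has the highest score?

Moonlight

Whiplash: beats Arrival, Roma, and Parasite; loses to Moonlight → score 3.
Arrival: beats Roma; loses to Whiplash, Moonlight, and Parasite → score 1.
Moonlight: beats Whiplash, Arrival, and Roma; ties Parasite → score 3.5.
Roma: loses to Whiplash, Arrival, Moonlight, and Parasite → score 0.
Parasite: beats Arrival and Roma; ties Moonlight; loses to Whiplash → score 2.5.
Moonlight has the best pairwise record.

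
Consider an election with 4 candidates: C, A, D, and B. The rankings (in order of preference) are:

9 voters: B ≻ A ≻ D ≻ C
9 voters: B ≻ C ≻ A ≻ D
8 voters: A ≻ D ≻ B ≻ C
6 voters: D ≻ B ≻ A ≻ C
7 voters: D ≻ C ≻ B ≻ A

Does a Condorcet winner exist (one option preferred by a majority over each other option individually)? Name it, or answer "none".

none

Checking pairwise contests:
A beats C 23–16.
B beats A 31–8.
A beats D 26–13.
D beats B 21–18.
Every option loses at least one head-to-head, so there is no Condorcet winner.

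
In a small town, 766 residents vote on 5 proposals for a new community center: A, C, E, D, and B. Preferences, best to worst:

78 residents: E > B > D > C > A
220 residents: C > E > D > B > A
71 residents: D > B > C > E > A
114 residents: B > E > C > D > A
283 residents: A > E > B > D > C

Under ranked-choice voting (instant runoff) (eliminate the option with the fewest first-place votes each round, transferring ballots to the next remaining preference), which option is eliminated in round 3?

C

Round 1: A 283, C 220, E 78, D 71, B 114. Eliminate D.
Round 2: A 283, C 220, E 78, B 185. Eliminate E.
Round 3: A 283, C 220, B 263. Eliminate C.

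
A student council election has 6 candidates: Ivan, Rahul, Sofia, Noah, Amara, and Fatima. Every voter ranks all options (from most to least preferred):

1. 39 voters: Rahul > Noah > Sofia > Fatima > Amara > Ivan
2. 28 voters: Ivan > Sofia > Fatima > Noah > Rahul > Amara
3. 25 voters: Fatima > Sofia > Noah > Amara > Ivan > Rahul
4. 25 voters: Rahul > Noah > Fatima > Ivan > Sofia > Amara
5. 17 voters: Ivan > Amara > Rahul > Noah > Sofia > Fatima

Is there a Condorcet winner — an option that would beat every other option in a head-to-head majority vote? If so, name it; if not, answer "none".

none

Checking pairwise contests:
Noah beats Ivan 89–45.
Ivan beats Rahul 70–64.
Ivan beats Sofia 70–64.
Rahul beats Noah 81–53.
Ivan beats Amara 70–64.
Rahul beats Fatima 81–53.
Every option loses at least one head-to-head, so there is no Condorcet winner.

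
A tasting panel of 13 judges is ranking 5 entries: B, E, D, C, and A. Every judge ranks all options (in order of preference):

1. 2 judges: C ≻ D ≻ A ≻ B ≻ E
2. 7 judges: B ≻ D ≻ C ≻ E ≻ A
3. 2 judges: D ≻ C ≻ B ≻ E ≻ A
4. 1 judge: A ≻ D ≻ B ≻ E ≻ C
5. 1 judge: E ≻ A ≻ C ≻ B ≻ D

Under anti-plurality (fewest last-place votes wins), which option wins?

Last-place votes: B 0, E 2, D 1, C 1, A 9.
B is ranked last by the fewest voters, so B wins.

B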